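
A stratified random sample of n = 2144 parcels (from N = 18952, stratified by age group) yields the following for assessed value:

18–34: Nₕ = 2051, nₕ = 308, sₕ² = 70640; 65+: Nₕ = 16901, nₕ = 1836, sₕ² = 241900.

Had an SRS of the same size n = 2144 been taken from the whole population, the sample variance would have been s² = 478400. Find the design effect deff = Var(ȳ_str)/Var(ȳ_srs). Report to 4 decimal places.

Var(ȳ_str) = Σ Wₕ²(1−fₕ)sₕ²/nₕ with Wₕ = Nₕ/18952:
  18–34: (2051/18952)²·(1−308/2051)·70640/308 = 2.2827215
  65+: (16901/18952)²·(1−1836/16901)·241900/1836 = 93.397367
  → Var(ȳ_str) = 95.680089.
Var(ȳ_srs) = (1 − 2144/18952)·478400/2144 = 197.89161.
deff = 95.680089 / 197.89161 = 0.4835.

0.4835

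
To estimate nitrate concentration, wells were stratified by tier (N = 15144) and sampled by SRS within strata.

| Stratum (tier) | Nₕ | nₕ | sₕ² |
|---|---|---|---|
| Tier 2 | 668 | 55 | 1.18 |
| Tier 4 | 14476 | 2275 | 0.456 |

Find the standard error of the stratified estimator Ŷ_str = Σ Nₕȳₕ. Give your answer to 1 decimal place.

210.2

Var(Ŷ_str) = Σₕ Nₕ²(1 − fₕ)sₕ²/nₕ.
Tier 2: 668²·(1 − 55/668)·1.18/55 = 8785.2931.
Tier 4: 14476²·(1 − 2275/14476)·0.456/2275 = 35401.971.
Sum = 44187.264.
SE = √(44187.264) = 210.2.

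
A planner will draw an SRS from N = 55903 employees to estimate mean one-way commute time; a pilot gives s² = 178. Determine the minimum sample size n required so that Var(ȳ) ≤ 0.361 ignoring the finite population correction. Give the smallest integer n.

Without fpc, n₀ = s²/D = 178/0.361 = 493.0748.
Rounding up, n = 494.

494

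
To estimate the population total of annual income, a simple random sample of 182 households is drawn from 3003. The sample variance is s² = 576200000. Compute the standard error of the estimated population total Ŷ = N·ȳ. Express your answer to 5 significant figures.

Var(Ŷ) = N²·Var(ȳ) = N²·(1 − n/N)·s²/n.
f = 182/3003 = 0.06060606; Var(ȳ) = 0.93939394·576200000/182 = 2.9740593 × 10^6.
Var(Ŷ) = 3003² · (2.9740593 × 10^6) = 2.6820094 × 10^13.
SE(Ŷ) = √(2.6820094 × 10^13) = 5.1788 × 10^6.

5.1788 × 10^6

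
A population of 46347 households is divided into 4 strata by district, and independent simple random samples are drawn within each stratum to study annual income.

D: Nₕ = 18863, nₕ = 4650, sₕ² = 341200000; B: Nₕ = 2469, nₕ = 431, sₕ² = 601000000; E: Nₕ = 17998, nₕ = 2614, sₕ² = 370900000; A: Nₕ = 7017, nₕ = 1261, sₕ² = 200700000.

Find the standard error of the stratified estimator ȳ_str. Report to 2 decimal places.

183.59

Var(ȳ_str) = Σₕ Wₕ²(1 − fₕ)sₕ²/nₕ with Wₕ = Nₕ/N, N = 46347.
D: Wₕ = 0.40699506; term = 0.40699506²·(1 − 0.24651434)·341200000/4650 = 9158.1834.
B: Wₕ = 0.05327206; term = 0.05327206²·(1 − 0.17456460)·601000000/431 = 3266.4741.
E: Wₕ = 0.38833150; term = 0.38833150²·(1 − 0.14523836)·370900000/2614 = 18289.487.
A: Wₕ = 0.15140139; term = 0.15140139²·(1 − 0.17970643)·200700000/1261 = 2992.687.
Sum = 33706.832.
SE = √(33706.832) = 183.59.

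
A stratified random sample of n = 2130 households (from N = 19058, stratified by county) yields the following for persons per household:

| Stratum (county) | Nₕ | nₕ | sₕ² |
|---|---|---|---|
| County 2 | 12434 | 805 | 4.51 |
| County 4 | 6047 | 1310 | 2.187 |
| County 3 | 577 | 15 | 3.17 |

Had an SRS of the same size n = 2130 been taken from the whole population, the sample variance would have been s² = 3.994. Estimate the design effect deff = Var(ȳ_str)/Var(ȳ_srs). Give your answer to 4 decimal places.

Var(ȳ_str) = Σ Wₕ²(1−fₕ)sₕ²/nₕ with Wₕ = Nₕ/19058:
  County 2: (12434/19058)²·(1−805/12434)·4.51/805 = 0.002230382
  County 4: (6047/19058)²·(1−1310/6047)·2.187/1310 = 1.3166374 × 10^-4
  County 3: (577/19058)²·(1−15/577)·3.17/15 = 1.8867983 × 10^-4
  → Var(ȳ_str) = 0.0025507256.
Var(ȳ_srs) = (1 − 2130/19058)·3.994/2130 = 0.0016655466.
deff = 0.0025507256 / 0.0016655466 = 1.5315.

1.5315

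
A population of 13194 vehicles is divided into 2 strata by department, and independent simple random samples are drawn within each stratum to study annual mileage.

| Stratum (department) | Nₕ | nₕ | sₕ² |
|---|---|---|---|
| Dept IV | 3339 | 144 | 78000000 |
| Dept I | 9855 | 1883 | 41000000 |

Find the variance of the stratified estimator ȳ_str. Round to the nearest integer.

43021

Var(ȳ_str) = Σₕ Wₕ²(1 − fₕ)sₕ²/nₕ with Wₕ = Nₕ/N, N = 13194.
Dept IV: Wₕ = 0.25306958; term = 0.25306958²·(1 − 0.04312668)·78000000/144 = 33194.523.
Dept I: Wₕ = 0.74693042; term = 0.74693042²·(1 − 0.19107052)·41000000/1883 = 9826.6276.
Sum = 43021.151.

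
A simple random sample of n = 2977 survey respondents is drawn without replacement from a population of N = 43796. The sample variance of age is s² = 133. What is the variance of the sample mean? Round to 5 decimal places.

0.04164

Under SRS without replacement, Var(ȳ) = (1 − f)·s²/n with f = n/N = 2977/43796 = 0.06797424.
Var(ȳ) = (1 − 0.06797424)·133/2977 = 0.93202576·0.044675848 = 0.041639041.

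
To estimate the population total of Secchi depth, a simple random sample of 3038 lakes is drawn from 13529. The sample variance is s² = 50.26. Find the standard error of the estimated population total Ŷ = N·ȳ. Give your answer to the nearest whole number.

Var(Ŷ) = N²·Var(ȳ) = N²·(1 − n/N)·s²/n.
f = 3038/13529 = 0.22455466; Var(ȳ) = 0.77544534·50.26/3038 = 0.012828796.
Var(Ŷ) = 13529² · 0.012828796 = 2.3481038 × 10^6.
SE(Ŷ) = √(2.3481038 × 10^6) = 1532.

1532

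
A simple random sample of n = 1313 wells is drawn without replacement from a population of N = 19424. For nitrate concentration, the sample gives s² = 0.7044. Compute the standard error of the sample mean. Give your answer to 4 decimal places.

Under SRS without replacement, Var(ȳ) = (1 − f)·s²/n with f = n/N = 1313/19424 = 0.06759679.
Var(ȳ) = (1 − 0.06759679)·0.7044/1313 = 0.93240321·5.3648134 × 10^-4 = 5.0021693 × 10^-4.
SE(ȳ) = √(5.0021693 × 10^-4) = 0.0224.

0.0224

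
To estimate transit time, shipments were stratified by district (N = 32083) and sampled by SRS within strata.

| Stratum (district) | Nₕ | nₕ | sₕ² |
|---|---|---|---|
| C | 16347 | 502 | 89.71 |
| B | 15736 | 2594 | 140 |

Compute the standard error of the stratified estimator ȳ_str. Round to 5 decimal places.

Var(ȳ_str) = Σₕ Wₕ²(1 − fₕ)sₕ²/nₕ with Wₕ = Nₕ/N, N = 32083.
C: Wₕ = 0.50952218; term = 0.50952218²·(1 − 0.03070900)·89.71/502 = 0.044969442.
B: Wₕ = 0.49047782; term = 0.49047782²·(1 − 0.16484494)·140/2594 = 0.010843361.
Sum = 0.055812803.
SE = √(0.055812803) = 0.23625.

0.23625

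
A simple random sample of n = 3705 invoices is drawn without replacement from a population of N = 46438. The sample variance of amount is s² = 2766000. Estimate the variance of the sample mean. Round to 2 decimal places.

687.00

Under SRS without replacement, Var(ȳ) = (1 − f)·s²/n with f = n/N = 3705/46438 = 0.07978380.
Var(ȳ) = (1 − 0.07978380)·2766000/3705 = 0.92021620·746.5587 = 686.99542.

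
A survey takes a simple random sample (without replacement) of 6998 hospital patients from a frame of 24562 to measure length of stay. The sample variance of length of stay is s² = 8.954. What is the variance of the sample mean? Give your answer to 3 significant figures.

Under SRS without replacement, Var(ȳ) = (1 − f)·s²/n with f = n/N = 6998/24562 = 0.28491165.
Var(ȳ) = (1 − 0.28491165)·8.954/6998 = 0.71508835·0.0012795084 = 9.1496157 × 10^-4.

9.15 × 10^-4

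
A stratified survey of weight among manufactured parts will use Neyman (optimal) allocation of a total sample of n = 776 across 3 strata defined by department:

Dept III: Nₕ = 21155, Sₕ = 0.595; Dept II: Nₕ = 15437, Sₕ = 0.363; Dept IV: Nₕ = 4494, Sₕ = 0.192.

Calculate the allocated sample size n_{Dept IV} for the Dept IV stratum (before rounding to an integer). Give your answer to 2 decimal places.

35.14

Neyman allocation: nₕ = n·NₕSₕ / Σⱼ NⱼSⱼ.
Σ NⱼSⱼ = 21155·0.595 + 15437·0.363 + 4494·0.192 = 19053.704.
n_{Dept IV} = 776·4494·0.192 / 19053.704 = 35.14.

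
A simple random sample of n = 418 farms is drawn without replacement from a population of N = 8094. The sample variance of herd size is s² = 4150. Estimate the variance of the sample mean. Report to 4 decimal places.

9.4155

Under SRS without replacement, Var(ȳ) = (1 − f)·s²/n with f = n/N = 418/8094 = 0.05164319.
Var(ȳ) = (1 − 0.05164319)·4150/418 = 0.94835681·9.9282297 = 9.4155042.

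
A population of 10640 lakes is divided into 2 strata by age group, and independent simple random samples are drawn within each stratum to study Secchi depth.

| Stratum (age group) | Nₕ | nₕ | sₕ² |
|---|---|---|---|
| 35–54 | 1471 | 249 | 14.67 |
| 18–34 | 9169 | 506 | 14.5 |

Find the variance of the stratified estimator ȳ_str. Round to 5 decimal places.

Var(ȳ_str) = Σₕ Wₕ²(1 − fₕ)sₕ²/nₕ with Wₕ = Nₕ/N, N = 10640.
35–54: Wₕ = 0.13825188; term = 0.13825188²·(1 − 0.16927260)·14.67/249 = 9.3547328 × 10^-4.
18–34: Wₕ = 0.86174812; term = 0.86174812²·(1 − 0.05518595)·14.5/506 = 0.020105946.
Sum = 0.021041419.

0.02104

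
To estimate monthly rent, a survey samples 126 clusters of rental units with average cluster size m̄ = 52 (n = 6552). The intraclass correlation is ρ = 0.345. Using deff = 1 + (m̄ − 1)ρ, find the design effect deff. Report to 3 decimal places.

18.595

deff = 1 + (52 − 1)·0.345 = 1 + 17.595 = 18.595.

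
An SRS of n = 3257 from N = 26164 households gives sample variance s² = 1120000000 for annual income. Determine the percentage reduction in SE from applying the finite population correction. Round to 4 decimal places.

6.4310

f = n/N = 3257/26164 = 0.12448402.
SE_no-fpc = √(s²/n) = 586.40833; SE_fpc = √((1−f)s²/n) = 548.69647.
Ratio = √(1−f) = 0.93569011. Reduction = 100·(1 − 0.93569011) = 6.4310%.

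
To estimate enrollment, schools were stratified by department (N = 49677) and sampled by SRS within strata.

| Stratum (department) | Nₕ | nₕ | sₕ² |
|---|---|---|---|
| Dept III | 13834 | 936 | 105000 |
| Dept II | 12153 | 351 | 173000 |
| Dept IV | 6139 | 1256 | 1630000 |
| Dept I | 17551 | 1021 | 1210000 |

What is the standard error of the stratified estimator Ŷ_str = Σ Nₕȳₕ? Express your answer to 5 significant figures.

688070

Var(Ŷ_str) = Σₕ Nₕ²(1 − fₕ)sₕ²/nₕ.
Dept III: 13834²·(1 − 936/13834)·105000/936 = 2.001629 × 10^10.
Dept II: 12153²·(1 − 351/12153)·173000/351 = 7.0693274 × 10^10.
Dept IV: 6139²·(1 − 1256/6139)·1630000/1256 = 3.8902931 × 10^10.
Dept I: 17551²·(1 − 1021/17551)·1210000/1021 = 3.4382254 × 10^11.
Sum = 4.7343504 × 10^11.
SE = √(4.7343504 × 10^11) = 688070.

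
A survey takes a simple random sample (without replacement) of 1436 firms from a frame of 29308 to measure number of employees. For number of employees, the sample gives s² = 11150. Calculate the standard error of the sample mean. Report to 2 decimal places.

2.72

Under SRS without replacement, Var(ȳ) = (1 − f)·s²/n with f = n/N = 1436/29308 = 0.04899686.
Var(ȳ) = (1 − 0.04899686)·11150/1436 = 0.95100314·7.764624 = 7.3841818.
SE(ȳ) = √(7.3841818) = 2.72.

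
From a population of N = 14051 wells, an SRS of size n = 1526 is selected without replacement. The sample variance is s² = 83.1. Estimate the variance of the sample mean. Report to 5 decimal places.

0.04854

Under SRS without replacement, Var(ȳ) = (1 − f)·s²/n with f = n/N = 1526/14051 = 0.10860437.
Var(ȳ) = (1 − 0.10860437)·83.1/1526 = 0.89139563·0.054456094 = 0.048541925.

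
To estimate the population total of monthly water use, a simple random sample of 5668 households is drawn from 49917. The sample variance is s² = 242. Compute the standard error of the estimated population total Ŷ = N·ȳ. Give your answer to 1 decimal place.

9711.1

Var(Ŷ) = N²·Var(ȳ) = N²·(1 − n/N)·s²/n.
f = 5668/49917 = 0.11354849; Var(ȳ) = 0.88645151·242/5668 = 0.037847789.
Var(Ŷ) = 49917² · 0.037847789 = 9.4305597 × 10^7.
SE(Ŷ) = √(9.4305597 × 10^7) = 9711.1.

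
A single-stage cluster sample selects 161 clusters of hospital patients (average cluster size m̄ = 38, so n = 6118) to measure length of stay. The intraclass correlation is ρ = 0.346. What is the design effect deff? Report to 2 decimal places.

deff = 1 + (38 − 1)·0.346 = 1 + 12.802 = 13.802.

13.80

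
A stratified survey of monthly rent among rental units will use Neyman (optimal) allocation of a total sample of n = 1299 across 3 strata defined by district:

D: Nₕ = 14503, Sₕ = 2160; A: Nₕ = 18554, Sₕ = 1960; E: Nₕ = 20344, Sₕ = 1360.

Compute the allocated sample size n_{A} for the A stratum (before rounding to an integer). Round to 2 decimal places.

495.38

Neyman allocation: nₕ = n·NₕSₕ / Σⱼ NⱼSⱼ.
Σ NⱼSⱼ = 14503·2160 + 18554·1960 + 20344·1360 = 9.536016 × 10^7.
n_{A} = 1299·18554·1960 / (9.536016 × 10^7) = 495.38.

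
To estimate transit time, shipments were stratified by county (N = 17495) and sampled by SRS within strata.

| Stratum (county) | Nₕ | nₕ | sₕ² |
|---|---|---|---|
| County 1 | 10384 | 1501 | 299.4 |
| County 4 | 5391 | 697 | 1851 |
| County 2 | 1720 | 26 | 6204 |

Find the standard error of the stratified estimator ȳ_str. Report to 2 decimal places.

1.60

Var(ȳ_str) = Σₕ Wₕ²(1 − fₕ)sₕ²/nₕ with Wₕ = Nₕ/N, N = 17495.
County 1: Wₕ = 0.59354101; term = 0.59354101²·(1 − 0.14454931)·299.4/1501 = 0.060112882.
County 4: Wₕ = 0.30814518; term = 0.30814518²·(1 − 0.12928956)·1851/697 = 0.2195625.
County 2: Wₕ = 0.09831380; term = 0.09831380²·(1 − 0.01511628)·6204/26 = 2.2714982.
Sum = 2.5511736.
SE = √(2.5511736) = 1.60.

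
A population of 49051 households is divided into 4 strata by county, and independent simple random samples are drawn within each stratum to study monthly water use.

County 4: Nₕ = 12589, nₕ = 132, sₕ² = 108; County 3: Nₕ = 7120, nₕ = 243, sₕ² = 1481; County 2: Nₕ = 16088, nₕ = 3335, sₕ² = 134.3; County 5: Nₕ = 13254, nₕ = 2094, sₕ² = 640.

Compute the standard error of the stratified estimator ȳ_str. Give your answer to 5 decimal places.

Var(ȳ_str) = Σₕ Wₕ²(1 − fₕ)sₕ²/nₕ with Wₕ = Nₕ/N, N = 49051.
County 4: Wₕ = 0.25665124; term = 0.25665124²·(1 − 0.01048534)·108/132 = 0.053328429.
County 3: Wₕ = 0.14515504; term = 0.14515504²·(1 − 0.03412921)·1481/243 = 0.12403152.
County 2: Wₕ = 0.32798516; term = 0.32798516²·(1 − 0.20729736)·134.3/3335 = 0.0034339887.
County 5: Wₕ = 0.27020856; term = 0.27020856²·(1 − 0.15799004)·640/2094 = 0.018789652.
Sum = 0.19958359.
SE = √(0.19958359) = 0.44675.

0.44675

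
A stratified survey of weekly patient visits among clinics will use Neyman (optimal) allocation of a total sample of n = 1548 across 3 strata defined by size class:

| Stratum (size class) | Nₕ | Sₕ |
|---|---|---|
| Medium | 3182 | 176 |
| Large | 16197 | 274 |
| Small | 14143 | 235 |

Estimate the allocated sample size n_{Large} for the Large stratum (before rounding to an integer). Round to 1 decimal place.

Neyman allocation: nₕ = n·NₕSₕ / Σⱼ NⱼSⱼ.
Σ NⱼSⱼ = 3182·176 + 16197·274 + 14143·235 = 8.321615 × 10^6.
n_{Large} = 1548·16197·274 / (8.321615 × 10^6) = 825.6.

825.6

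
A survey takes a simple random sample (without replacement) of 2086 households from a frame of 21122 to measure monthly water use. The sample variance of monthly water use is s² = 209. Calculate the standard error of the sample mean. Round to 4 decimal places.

Under SRS without replacement, Var(ȳ) = (1 − f)·s²/n with f = n/N = 2086/21122 = 0.09875959.
Var(ȳ) = (1 − 0.09875959)·209/2086 = 0.90124041·0.10019175 = 0.090296858.
SE(ȳ) = √(0.090296858) = 0.3005.

0.3005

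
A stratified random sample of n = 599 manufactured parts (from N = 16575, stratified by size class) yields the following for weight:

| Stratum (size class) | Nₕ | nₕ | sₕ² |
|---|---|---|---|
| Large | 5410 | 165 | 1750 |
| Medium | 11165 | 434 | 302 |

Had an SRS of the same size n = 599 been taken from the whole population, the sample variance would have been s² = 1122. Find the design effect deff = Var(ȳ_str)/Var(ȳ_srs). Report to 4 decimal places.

Var(ȳ_str) = Σ Wₕ²(1−fₕ)sₕ²/nₕ with Wₕ = Nₕ/16575:
  Large: (5410/16575)²·(1−165/5410)·1750/165 = 1.095443
  Medium: (11165/16575)²·(1−434/11165)·302/434 = 0.30346532
  → Var(ȳ_str) = 1.3989083.
Var(ȳ_srs) = (1 − 599/16575)·1122/599 = 1.8054296.
deff = 1.3989083 / 1.8054296 = 0.7748.

0.7748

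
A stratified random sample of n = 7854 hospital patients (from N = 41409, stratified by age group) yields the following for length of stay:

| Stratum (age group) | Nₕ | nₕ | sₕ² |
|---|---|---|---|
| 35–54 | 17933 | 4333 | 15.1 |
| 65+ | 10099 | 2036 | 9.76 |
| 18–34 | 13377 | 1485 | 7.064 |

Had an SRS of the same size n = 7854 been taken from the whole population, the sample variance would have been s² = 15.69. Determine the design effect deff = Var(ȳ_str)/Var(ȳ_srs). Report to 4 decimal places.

0.7194

Var(ȳ_str) = Σ Wₕ²(1−fₕ)sₕ²/nₕ with Wₕ = Nₕ/41409:
  35–54: (17933/41409)²·(1−4333/17933)·15.1/4333 = 4.9566771 × 10^-4
  65+: (10099/41409)²·(1−2036/10099)·9.76/2036 = 2.2764472 × 10^-4
  18–34: (13377/41409)²·(1−1485/13377)·7.064/1485 = 4.4131469 × 10^-4
  → Var(ȳ_str) = 0.0011646271.
Var(ȳ_srs) = (1 − 7854/41409)·15.69/7854 = 0.001618805.
deff = 0.0011646271 / 0.001618805 = 0.7194.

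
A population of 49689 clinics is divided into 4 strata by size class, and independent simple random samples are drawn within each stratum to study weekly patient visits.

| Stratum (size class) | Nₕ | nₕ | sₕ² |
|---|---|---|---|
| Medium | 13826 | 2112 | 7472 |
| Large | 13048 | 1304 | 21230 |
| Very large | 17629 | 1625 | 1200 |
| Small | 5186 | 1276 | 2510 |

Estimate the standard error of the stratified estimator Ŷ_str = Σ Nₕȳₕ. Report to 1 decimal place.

Var(Ŷ_str) = Σₕ Nₕ²(1 − fₕ)sₕ²/nₕ.
Medium: 13826²·(1 − 2112/13826)·7472/2112 = 5.7298694 × 10^8.
Large: 13048²·(1 − 1304/13048)·21230/1304 = 2.4947808 × 10^9.
Very large: 17629²·(1 − 1625/17629)·1200/1625 = 2.0834549 × 10^8.
Small: 5186²·(1 − 1276/5186)·2510/1276 = 3.9887087 × 10^7.
Sum = 3.3160003 × 10^9.
SE = √(3.3160003 × 10^9) = 57584.7.

57584.7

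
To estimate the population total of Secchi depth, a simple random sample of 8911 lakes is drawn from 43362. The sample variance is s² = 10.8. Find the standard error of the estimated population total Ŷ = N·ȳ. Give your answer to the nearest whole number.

Var(Ŷ) = N²·Var(ȳ) = N²·(1 − n/N)·s²/n.
f = 8911/43362 = 0.20550251; Var(ȳ) = 0.79449749·10.8/8911 = 9.6291918 × 10^-4.
Var(Ŷ) = 43362² · (9.6291918 × 10^-4) = 1.8105413 × 10^6.
SE(Ŷ) = √(1.8105413 × 10^6) = 1346.

1346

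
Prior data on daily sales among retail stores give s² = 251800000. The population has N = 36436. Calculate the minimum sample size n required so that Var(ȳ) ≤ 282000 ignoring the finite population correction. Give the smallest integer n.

Without fpc, n₀ = s²/D = 251800000/282000 = 892.9078.
Rounding up, n = 893.

893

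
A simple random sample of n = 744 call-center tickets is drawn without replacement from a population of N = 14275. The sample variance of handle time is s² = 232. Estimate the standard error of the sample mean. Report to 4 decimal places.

0.5437

Under SRS without replacement, Var(ȳ) = (1 − f)·s²/n with f = n/N = 744/14275 = 0.05211909.
Var(ȳ) = (1 − 0.05211909)·232/744 = 0.94788091·0.31182796 = 0.29557577.
SE(ȳ) = √(0.29557577) = 0.5437.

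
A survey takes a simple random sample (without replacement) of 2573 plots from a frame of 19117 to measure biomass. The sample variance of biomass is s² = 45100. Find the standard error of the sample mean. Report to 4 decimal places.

Under SRS without replacement, Var(ȳ) = (1 − f)·s²/n with f = n/N = 2573/19117 = 0.13459225.
Var(ȳ) = (1 − 0.13459225)·45100/2573 = 0.86540775·17.528177 = 15.16902.
SE(ȳ) = √(15.16902) = 3.8947.

3.8947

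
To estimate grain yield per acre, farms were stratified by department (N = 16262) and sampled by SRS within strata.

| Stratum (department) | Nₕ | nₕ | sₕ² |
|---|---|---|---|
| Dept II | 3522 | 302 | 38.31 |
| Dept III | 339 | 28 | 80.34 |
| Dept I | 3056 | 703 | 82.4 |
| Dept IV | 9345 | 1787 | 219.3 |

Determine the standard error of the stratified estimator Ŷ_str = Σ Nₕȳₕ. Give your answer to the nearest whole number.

Var(Ŷ_str) = Σₕ Nₕ²(1 − fₕ)sₕ²/nₕ.
Dept II: 3522²·(1 − 302/3522)·38.31/302 = 1.4386344 × 10^6.
Dept III: 339²·(1 − 28/339)·80.34/28 = 302505.92.
Dept I: 3056²·(1 − 703/3056)·82.4/703 = 842843.93.
Dept IV: 9345²·(1 − 1787/9345)·219.3/1787 = 8.6676282 × 10^6.
Sum = 1.1251612 × 10^7.
SE = √(1.1251612 × 10^7) = 3354.

3354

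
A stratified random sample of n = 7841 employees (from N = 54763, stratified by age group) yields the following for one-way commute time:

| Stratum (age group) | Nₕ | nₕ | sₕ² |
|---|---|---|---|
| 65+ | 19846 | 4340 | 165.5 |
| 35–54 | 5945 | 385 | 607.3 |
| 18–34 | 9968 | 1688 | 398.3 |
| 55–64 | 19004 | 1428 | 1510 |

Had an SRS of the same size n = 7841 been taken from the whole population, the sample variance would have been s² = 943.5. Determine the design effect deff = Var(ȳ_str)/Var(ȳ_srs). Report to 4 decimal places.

Var(ȳ_str) = Σ Wₕ²(1−fₕ)sₕ²/nₕ with Wₕ = Nₕ/54763:
  65+: (19846/54763)²·(1−4340/19846)·165.5/4340 = 0.0039129705
  35–54: (5945/54763)²·(1−385/5945)·607.3/385 = 0.017385802
  18–34: (9968/54763)²·(1−1688/9968)·398.3/1688 = 0.0064938427
  55–64: (19004/54763)²·(1−1428/19004)·1510/1428 = 0.11777127
  → Var(ȳ_str) = 0.14556389.
Var(ȳ_srs) = (1 − 7841/54763)·943.5/7841 = 0.10310025.
deff = 0.14556389 / 0.10310025 = 1.4119.

1.4119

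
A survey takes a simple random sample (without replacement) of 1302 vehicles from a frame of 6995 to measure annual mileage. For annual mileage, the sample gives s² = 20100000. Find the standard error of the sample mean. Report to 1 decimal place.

112.1

Under SRS without replacement, Var(ȳ) = (1 − f)·s²/n with f = n/N = 1302/6995 = 0.18613295.
Var(ȳ) = (1 − 0.18613295)·20100000/1302 = 0.81386705·15437.788 = 12564.307.
SE(ȳ) = √(12564.307) = 112.1.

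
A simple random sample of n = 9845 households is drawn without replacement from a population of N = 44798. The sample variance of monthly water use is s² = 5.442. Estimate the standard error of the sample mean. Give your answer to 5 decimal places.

Under SRS without replacement, Var(ȳ) = (1 − f)·s²/n with f = n/N = 9845/44798 = 0.21976428.
Var(ȳ) = (1 − 0.21976428)·5.442/9845 = 0.78023572·5.527679 × 10^-4 = 4.3128927 × 10^-4.
SE(ȳ) = √(4.3128927 × 10^-4) = 0.02077.

0.02077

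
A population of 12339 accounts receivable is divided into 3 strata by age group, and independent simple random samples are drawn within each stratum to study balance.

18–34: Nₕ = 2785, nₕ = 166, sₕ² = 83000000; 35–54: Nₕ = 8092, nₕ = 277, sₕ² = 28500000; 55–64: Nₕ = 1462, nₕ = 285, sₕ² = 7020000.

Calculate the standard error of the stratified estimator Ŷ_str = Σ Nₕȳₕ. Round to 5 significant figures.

3.1931 × 10^6

Var(Ŷ_str) = Σₕ Nₕ²(1 − fₕ)sₕ²/nₕ.
18–34: 2785²·(1 − 166/2785)·83000000/166 = 3.6469575 × 10^12.
35–54: 8092²·(1 − 277/8092)·28500000/277 = 6.5065377 × 10^12.
55–64: 1462²·(1 − 285/1462)·7020000/285 = 4.2385381 × 10^10.
Sum = 1.0195881 × 10^13.
SE = √(1.0195881 × 10^13) = 3.1931 × 10^6.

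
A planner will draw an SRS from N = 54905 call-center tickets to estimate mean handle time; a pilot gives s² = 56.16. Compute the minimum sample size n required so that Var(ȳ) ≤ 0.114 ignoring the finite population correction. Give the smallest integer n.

Without fpc, n₀ = s²/D = 56.16/0.114 = 492.6316.
Rounding up, n = 493.

493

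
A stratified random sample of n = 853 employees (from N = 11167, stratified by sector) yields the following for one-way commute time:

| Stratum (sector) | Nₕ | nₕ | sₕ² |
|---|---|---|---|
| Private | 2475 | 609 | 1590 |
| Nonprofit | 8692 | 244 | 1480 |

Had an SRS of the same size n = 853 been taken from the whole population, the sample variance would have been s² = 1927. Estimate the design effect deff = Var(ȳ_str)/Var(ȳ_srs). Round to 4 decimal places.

Var(ȳ_str) = Σ Wₕ²(1−fₕ)sₕ²/nₕ with Wₕ = Nₕ/11167:
  Private: (2475/11167)²·(1−609/2475)·1590/609 = 0.09669269
  Nonprofit: (8692/11167)²·(1−244/8692)·1480/244 = 3.5716795
  → Var(ȳ_str) = 3.6683722.
Var(ȳ_srs) = (1 − 853/11167)·1927/853 = 2.0865236.
deff = 3.6683722 / 2.0865236 = 1.7581.

1.7581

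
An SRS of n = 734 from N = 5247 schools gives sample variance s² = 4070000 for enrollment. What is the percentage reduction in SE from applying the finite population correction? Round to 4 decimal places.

7.2579

f = n/N = 734/5247 = 0.13988946.
SE_no-fpc = √(s²/n) = 74.464482; SE_fpc = √((1−f)s²/n) = 69.059958.
Ratio = √(1−f) = 0.92742145. Reduction = 100·(1 − 0.92742145) = 7.2579%.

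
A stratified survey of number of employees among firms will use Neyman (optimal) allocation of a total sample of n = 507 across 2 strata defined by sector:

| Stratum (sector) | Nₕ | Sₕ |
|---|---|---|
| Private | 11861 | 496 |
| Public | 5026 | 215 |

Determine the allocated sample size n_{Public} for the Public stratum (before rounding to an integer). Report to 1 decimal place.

Neyman allocation: nₕ = n·NₕSₕ / Σⱼ NⱼSⱼ.
Σ NⱼSⱼ = 11861·496 + 5026·215 = 6.963646 × 10^6.
n_{Public} = 507·5026·215 / (6.963646 × 10^6) = 78.7.

78.7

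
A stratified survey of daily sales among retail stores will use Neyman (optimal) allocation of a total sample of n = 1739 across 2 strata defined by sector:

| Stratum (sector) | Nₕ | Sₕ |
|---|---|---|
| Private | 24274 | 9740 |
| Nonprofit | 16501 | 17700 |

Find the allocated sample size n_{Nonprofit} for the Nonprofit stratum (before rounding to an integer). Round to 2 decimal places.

961.04

Neyman allocation: nₕ = n·NₕSₕ / Σⱼ NⱼSⱼ.
Σ NⱼSⱼ = 24274·9740 + 16501·17700 = 5.2849646 × 10^8.
n_{Nonprofit} = 1739·16501·17700 / (5.2849646 × 10^8) = 961.04.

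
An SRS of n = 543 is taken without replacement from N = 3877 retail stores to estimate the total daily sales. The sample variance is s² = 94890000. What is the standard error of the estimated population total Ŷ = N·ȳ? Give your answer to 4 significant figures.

Var(Ŷ) = N²·Var(ȳ) = N²·(1 − n/N)·s²/n.
f = 543/3877 = 0.14005674; Var(ȳ) = 0.85994326·94890000/543 = 150276.27.
Var(Ŷ) = 3877² · 150276.27 = 2.258822 × 10^12.
SE(Ŷ) = √(2.258822 × 10^12) = 1.503 × 10^6.

1.503 × 10^6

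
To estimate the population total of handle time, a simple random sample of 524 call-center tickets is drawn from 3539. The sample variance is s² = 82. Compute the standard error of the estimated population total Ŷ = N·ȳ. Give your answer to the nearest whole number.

1292

Var(Ŷ) = N²·Var(ȳ) = N²·(1 − n/N)·s²/n.
f = 524/3539 = 0.14806442; Var(ȳ) = 0.85193558·82/524 = 0.13331816.
Var(Ŷ) = 3539² · 0.13331816 = 1.6697461 × 10^6.
SE(Ŷ) = √(1.6697461 × 10^6) = 1292.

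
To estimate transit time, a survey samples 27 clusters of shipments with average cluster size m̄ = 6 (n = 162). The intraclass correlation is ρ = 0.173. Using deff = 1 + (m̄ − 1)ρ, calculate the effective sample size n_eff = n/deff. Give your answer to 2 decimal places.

86.86

deff = 1 + (6 − 1)·0.173 = 1 + 0.865 = 1.865.
n_eff = 162 / 1.865 = 86.86.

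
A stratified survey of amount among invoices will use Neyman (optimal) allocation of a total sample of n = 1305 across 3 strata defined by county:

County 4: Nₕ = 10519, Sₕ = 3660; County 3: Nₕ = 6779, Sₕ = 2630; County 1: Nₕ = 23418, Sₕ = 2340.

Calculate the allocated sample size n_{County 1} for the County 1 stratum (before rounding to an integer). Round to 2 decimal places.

Neyman allocation: nₕ = n·NₕSₕ / Σⱼ NⱼSⱼ.
Σ NⱼSⱼ = 10519·3660 + 6779·2630 + 23418·2340 = 1.1112643 × 10^8.
n_{County 1} = 1305·23418·2340 / (1.1112643 × 10^8) = 643.52.

643.52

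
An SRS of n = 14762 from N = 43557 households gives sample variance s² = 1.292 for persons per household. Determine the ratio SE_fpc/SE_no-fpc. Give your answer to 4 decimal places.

0.8131

f = n/N = 14762/43557 = 0.33891223.
SE_no-fpc = √(s²/n) = 0.0093553202; SE_fpc = √((1−f)s²/n) = 0.0076065586.
Ratio = √(1−f) = 0.81307304.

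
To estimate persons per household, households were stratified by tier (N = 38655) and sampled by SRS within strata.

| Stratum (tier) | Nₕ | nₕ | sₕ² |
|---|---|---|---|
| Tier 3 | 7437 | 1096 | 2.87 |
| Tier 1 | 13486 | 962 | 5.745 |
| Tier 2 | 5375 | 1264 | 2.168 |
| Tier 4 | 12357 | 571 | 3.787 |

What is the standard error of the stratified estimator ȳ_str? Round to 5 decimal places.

Var(ȳ_str) = Σₕ Wₕ²(1 − fₕ)sₕ²/nₕ with Wₕ = Nₕ/N, N = 38655.
Tier 3: Wₕ = 0.19239426; term = 0.19239426²·(1 − 0.14737125)·2.87/1096 = 8.2644798 × 10^-5.
Tier 1: Wₕ = 0.34888113; term = 0.34888113²·(1 − 0.07133323)·5.745/962 = 6.7504048 × 10^-4.
Tier 2: Wₕ = 0.13905058; term = 0.13905058²·(1 − 0.23516279)·2.168/1264 = 2.5364529 × 10^-5.
Tier 4: Wₕ = 0.31967404; term = 0.31967404²·(1 − 0.04620863)·3.787/571 = 6.4643867 × 10^-4.
Sum = 0.0014294885.
SE = √(0.0014294885) = 0.03781.

0.03781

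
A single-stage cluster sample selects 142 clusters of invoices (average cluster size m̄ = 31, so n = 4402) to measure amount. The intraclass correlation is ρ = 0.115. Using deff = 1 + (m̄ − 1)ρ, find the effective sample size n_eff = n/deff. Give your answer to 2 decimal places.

deff = 1 + (31 − 1)·0.115 = 1 + 3.45 = 4.45.
n_eff = 4402 / 4.45 = 989.21.

989.21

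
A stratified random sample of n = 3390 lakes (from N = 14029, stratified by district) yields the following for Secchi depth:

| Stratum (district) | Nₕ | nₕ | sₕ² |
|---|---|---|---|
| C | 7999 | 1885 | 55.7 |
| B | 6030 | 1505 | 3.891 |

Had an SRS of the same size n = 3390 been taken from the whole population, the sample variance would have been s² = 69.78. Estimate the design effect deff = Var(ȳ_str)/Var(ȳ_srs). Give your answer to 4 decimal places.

0.4933

Var(ȳ_str) = Σ Wₕ²(1−fₕ)sₕ²/nₕ with Wₕ = Nₕ/14029:
  C: (7999/14029)²·(1−1885/7999)·55.7/1885 = 0.0073426283
  B: (6030/14029)²·(1−1505/6030)·3.891/1505 = 3.5843235 × 10^-4
  → Var(ȳ_str) = 0.0077010607.
Var(ȳ_srs) = (1 − 3390/14029)·69.78/3390 = 0.015610088.
deff = 0.0077010607 / 0.015610088 = 0.4933.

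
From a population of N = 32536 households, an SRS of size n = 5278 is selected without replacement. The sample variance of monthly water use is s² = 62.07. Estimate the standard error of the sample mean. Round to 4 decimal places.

0.0993

Under SRS without replacement, Var(ȳ) = (1 − f)·s²/n with f = n/N = 5278/32536 = 0.16222031.
Var(ȳ) = (1 − 0.16222031)·62.07/5278 = 0.83777969·0.011760136 = 0.0098524034.
SE(ȳ) = √(0.0098524034) = 0.0993.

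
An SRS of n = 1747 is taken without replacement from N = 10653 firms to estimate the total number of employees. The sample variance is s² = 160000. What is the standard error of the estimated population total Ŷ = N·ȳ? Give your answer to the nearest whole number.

93216

Var(Ŷ) = N²·Var(ȳ) = N²·(1 − n/N)·s²/n.
f = 1747/10653 = 0.16399136; Var(ȳ) = 0.83600864·160000/1747 = 76.566332.
Var(Ŷ) = 10653² · 76.566332 = 8.6892381 × 10^9.
SE(Ŷ) = √(8.6892381 × 10^9) = 93216.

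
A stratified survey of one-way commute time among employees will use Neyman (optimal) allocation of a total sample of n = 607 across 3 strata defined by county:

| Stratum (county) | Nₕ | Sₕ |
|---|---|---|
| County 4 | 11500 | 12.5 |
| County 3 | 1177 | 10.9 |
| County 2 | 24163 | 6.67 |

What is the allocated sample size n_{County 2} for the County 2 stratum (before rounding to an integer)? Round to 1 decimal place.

307.9

Neyman allocation: nₕ = n·NₕSₕ / Σⱼ NⱼSⱼ.
Σ NⱼSⱼ = 11500·12.5 + 1177·10.9 + 24163·6.67 = 317746.51.
n_{County 2} = 607·24163·6.67 / 317746.51 = 307.9.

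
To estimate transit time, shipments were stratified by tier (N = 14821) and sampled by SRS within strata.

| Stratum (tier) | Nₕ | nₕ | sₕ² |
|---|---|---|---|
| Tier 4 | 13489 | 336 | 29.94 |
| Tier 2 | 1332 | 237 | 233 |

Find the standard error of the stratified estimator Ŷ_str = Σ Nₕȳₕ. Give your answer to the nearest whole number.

4153

Var(Ŷ_str) = Σₕ Nₕ²(1 − fₕ)sₕ²/nₕ.
Tier 4: 13489²·(1 − 336/13489)·29.94/336 = 1.5809462 × 10^7.
Tier 2: 1332²·(1 − 237/1332)·233/237 = 1.4339233 × 10^6.
Sum = 1.7243385 × 10^7.
SE = √(1.7243385 × 10^7) = 4153.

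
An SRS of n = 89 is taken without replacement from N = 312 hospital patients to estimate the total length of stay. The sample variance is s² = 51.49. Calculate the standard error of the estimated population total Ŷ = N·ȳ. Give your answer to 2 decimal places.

200.63

Var(Ŷ) = N²·Var(ȳ) = N²·(1 − n/N)·s²/n.
f = 89/312 = 0.28525641; Var(ȳ) = 0.71474359·51.49/89 = 0.41350727.
Var(Ŷ) = 312² · 0.41350727 = 40252.452.
SE(Ŷ) = √(40252.452) = 200.63.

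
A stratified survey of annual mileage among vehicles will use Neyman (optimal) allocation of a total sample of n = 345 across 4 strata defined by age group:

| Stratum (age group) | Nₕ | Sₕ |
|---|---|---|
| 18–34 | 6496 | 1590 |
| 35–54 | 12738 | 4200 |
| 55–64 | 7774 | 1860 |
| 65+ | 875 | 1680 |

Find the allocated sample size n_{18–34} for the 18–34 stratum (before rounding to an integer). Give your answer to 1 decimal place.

44.7

Neyman allocation: nₕ = n·NₕSₕ / Σⱼ NⱼSⱼ.
Σ NⱼSⱼ = 6496·1590 + 12738·4200 + 7774·1860 + 875·1680 = 7.975788 × 10^7.
n_{18–34} = 345·6496·1590 / (7.975788 × 10^7) = 44.7.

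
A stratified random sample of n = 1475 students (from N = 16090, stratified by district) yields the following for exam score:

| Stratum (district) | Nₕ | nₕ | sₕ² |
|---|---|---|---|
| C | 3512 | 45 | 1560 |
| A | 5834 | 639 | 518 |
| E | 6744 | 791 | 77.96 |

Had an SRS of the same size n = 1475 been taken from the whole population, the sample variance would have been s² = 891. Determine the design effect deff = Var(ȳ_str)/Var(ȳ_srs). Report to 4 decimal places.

Var(ȳ_str) = Σ Wₕ²(1−fₕ)sₕ²/nₕ with Wₕ = Nₕ/16090:
  C: (3512/16090)²·(1−45/3512)·1560/45 = 1.6304532
  A: (5834/16090)²·(1−639/5834)·518/639 = 0.094900563
  E: (6744/16090)²·(1−791/6744)·77.96/791 = 0.015283989
  → Var(ȳ_str) = 1.7406378.
Var(ȳ_srs) = (1 − 1475/16090)·891/1475 = 0.54869179.
deff = 1.7406378 / 0.54869179 = 3.1723.

3.1723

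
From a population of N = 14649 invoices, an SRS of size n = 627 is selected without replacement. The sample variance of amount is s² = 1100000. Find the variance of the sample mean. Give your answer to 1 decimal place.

Under SRS without replacement, Var(ȳ) = (1 − f)·s²/n with f = n/N = 627/14649 = 0.04280156.
Var(ȳ) = (1 − 0.04280156)·1100000/627 = 0.95719844·1754.386 = 1679.2955.

1679.3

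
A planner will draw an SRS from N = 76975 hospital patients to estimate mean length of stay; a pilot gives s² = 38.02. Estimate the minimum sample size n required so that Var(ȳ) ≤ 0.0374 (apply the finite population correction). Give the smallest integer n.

Without fpc, n₀ = s²/D = 38.02/0.0374 = 1016.5775.
With fpc, (1 − n/N)·s²/n ≤ D requires n ≥ n₀/(1 + n₀/N) = 1016.5775/(1 + 1016.5775/76975) = 1003.3270.
Rounding up, n = 1004.

1004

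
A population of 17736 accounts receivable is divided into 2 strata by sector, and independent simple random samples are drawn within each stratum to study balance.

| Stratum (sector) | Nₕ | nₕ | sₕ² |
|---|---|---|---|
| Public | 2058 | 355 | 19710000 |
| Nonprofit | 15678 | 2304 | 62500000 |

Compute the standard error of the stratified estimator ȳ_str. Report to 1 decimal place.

136.7

Var(ȳ_str) = Σₕ Wₕ²(1 − fₕ)sₕ²/nₕ with Wₕ = Nₕ/N, N = 17736.
Public: Wₕ = 0.11603518; term = 0.11603518²·(1 − 0.17249757)·19710000/355 = 618.59575.
Nonprofit: Wₕ = 0.88396482; term = 0.88396482²·(1 − 0.14695752)·62500000/2304 = 18081.654.
Sum = 18700.25.
SE = √(18700.25) = 136.7.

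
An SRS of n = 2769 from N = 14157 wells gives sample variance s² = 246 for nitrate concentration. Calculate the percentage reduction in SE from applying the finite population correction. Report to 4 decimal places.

f = n/N = 2769/14157 = 0.19559229.
SE_no-fpc = √(s²/n) = 0.29806163; SE_fpc = √((1−f)s²/n) = 0.26732784.
Ratio = √(1−f) = 0.89688779. Reduction = 100·(1 − 0.89688779) = 10.3112%.

10.3112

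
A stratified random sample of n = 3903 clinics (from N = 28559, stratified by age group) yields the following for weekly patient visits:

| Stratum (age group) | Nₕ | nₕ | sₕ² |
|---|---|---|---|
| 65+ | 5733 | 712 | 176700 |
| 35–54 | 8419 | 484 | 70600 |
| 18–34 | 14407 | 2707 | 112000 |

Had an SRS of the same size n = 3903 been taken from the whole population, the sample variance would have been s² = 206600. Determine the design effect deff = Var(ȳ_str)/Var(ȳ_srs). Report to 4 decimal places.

0.6402

Var(ȳ_str) = Σ Wₕ²(1−fₕ)sₕ²/nₕ with Wₕ = Nₕ/28559:
  65+: (5733/28559)²·(1−712/5733)·176700/712 = 8.758762
  35–54: (8419/28559)²·(1−484/8419)·70600/484 = 11.947603
  18–34: (14407/28559)²·(1−2707/14407)·112000/2707 = 8.55073
  → Var(ȳ_str) = 29.257095.
Var(ȳ_srs) = (1 − 3903/28559)·206600/3903 = 45.699494.
deff = 29.257095 / 45.699494 = 0.6402.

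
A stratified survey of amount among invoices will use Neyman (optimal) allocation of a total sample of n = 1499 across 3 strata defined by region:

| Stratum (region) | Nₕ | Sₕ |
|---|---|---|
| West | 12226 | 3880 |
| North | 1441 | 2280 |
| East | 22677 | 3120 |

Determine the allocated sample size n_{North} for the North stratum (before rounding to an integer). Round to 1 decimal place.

Neyman allocation: nₕ = n·NₕSₕ / Σⱼ NⱼSⱼ.
Σ NⱼSⱼ = 12226·3880 + 1441·2280 + 22677·3120 = 1.214746 × 10^8.
n_{North} = 1499·1441·2280 / (1.214746 × 10^8) = 40.5.

40.5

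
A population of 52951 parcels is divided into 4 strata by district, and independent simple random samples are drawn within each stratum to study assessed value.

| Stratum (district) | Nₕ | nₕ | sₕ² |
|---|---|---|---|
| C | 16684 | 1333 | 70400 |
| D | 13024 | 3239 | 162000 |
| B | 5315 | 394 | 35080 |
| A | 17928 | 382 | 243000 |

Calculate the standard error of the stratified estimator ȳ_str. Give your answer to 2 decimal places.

Var(ȳ_str) = Σₕ Wₕ²(1 − fₕ)sₕ²/nₕ with Wₕ = Nₕ/N, N = 52951.
C: Wₕ = 0.31508376; term = 0.31508376²·(1 − 0.07989691)·70400/1333 = 4.8242636.
D: Wₕ = 0.24596325; term = 0.24596325²·(1 − 0.24869472)·162000/3239 = 2.273322.
B: Wₕ = 0.10037582; term = 0.10037582²·(1 − 0.07412982)·35080/394 = 0.83056125.
A: Wₕ = 0.33857718; term = 0.33857718²·(1 − 0.02130745)·243000/382 = 71.368168.
Sum = 79.296315.
SE = √(79.296315) = 8.90.

8.90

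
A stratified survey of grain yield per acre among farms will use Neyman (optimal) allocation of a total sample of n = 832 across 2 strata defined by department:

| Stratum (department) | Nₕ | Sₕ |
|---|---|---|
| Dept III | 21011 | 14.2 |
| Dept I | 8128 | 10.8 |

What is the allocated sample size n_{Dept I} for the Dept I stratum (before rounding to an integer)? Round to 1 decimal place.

189.1

Neyman allocation: nₕ = n·NₕSₕ / Σⱼ NⱼSⱼ.
Σ NⱼSⱼ = 21011·14.2 + 8128·10.8 = 386138.6.
n_{Dept I} = 832·8128·10.8 / 386138.6 = 189.1.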